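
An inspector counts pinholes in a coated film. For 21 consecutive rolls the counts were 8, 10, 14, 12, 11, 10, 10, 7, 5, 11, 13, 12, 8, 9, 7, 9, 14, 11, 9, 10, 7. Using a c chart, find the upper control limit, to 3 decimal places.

19.276

c̄ = (8 + 10 + 14 + 12 + 11 + 10 + 10 + 7 + 5 + 11 + 13 + 12 + 8 + 9 + 7 + 9 + 14 + 11 + 9 + 10 + 7) / 21 = 207 / 21 = 9.8571
UCL = c̄ + 3√c̄ = 9.8571 + 3 × √9.8571 = 9.8571 + 3 × 3.1396 = 19.2760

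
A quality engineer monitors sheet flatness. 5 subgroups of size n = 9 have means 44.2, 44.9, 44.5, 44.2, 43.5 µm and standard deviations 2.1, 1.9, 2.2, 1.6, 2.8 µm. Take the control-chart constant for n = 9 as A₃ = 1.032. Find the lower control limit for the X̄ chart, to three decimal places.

42.072

X̄̄ = (44.2 + 44.9 + 44.5 + 44.2 + 43.5) / 5 = 44.2600
s̄ = (2.1 + 1.9 + 2.2 + 1.6 + 2.8) / 5 = 2.1200
LCL = X̄̄ − A₃·s̄ = 44.2600 − 1.032 × 2.1200 = 42.0722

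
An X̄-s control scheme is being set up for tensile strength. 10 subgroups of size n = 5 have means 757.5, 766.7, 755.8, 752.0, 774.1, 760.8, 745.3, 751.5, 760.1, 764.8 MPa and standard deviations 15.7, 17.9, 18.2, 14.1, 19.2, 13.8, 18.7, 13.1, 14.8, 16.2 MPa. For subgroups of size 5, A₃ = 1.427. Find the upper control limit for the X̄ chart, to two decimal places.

X̄̄ = (757.5 + 766.7 + 755.8 + 752.0 + 774.1 + 760.8 + 745.3 + 751.5 + 760.1 + 764.8) / 10 = 758.8600
s̄ = (15.7 + 17.9 + 18.2 + 14.1 + 19.2 + 13.8 + 18.7 + 13.1 + 14.8 + 16.2) / 10 = 16.1700
UCL = X̄̄ + A₃·s̄ = 758.8600 + 1.427 × 16.1700 = 781.9346

781.93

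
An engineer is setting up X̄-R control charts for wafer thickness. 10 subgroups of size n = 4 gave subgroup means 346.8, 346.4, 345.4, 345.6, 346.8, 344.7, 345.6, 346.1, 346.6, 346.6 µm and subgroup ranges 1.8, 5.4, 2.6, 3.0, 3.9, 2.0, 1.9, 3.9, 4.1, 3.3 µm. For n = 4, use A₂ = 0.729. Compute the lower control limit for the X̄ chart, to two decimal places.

X̄̄ = (346.8 + 346.4 + 345.4 + 345.6 + 346.8 + 344.7 + 345.6 + 346.1 + 346.6 + 346.6) / 10 = 3460.6000 / 10 = 346.0600
R̄ = (1.8 + 5.4 + 2.6 + 3.0 + 3.9 + 2.0 + 1.9 + 3.9 + 4.1 + 3.3) / 10 = 31.9000 / 10 = 3.1900
LCL = X̄̄ − A₂·R̄ = 346.0600 − 0.729 × 3.1900 = 343.7345

343.73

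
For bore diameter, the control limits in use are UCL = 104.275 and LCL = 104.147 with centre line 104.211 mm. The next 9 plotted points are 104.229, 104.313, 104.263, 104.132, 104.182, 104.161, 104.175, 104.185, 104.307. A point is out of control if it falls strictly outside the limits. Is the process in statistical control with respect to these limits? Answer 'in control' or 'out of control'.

Compare each point to [104.147, 104.275]: sample 2 = 104.313 > UCL; sample 4 = 104.132 < LCL; sample 9 = 104.307 > UCL.

out of control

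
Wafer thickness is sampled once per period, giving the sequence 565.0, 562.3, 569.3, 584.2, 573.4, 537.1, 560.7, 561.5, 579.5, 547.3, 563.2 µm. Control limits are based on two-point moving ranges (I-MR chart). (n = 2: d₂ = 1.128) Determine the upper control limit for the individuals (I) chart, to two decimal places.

607.09

X̄ = (565.0 + 562.3 + 569.3 + 584.2 + 573.4 + 537.1 + 560.7 + 561.5 + 579.5 + 547.3 + 563.2) / 11 = 563.9545
Moving ranges: 2.7, 7.0, 14.9, 10.8, 36.3, 23.6, 0.8, 18.0, 32.2, 15.9; M̄R̄ = 162.2000 / 10 = 16.2200
UCL = X̄ + 3·M̄R̄/d₂ = 563.9545 + 3 × 16.2200 / 1.128 = 607.0928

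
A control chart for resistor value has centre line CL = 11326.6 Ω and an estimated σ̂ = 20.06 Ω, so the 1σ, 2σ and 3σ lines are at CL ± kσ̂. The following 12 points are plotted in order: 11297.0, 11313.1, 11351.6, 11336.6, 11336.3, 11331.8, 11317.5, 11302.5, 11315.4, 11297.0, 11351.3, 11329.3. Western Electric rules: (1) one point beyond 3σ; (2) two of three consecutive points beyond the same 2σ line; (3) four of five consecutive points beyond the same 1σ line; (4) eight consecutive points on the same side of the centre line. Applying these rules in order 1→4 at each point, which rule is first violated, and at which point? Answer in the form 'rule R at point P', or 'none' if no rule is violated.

none

Zone of each point (C = within 1σ̂, B = 1σ̂–2σ̂, A = 2σ̂–3σ̂, * = beyond 3σ̂; sign = side of CL): 1:-B, 2:-C, 3:+B, 4:+C, 5:+C, 6:+C, 7:-C, 8:-B, 9:-C, 10:-B, 11:+B, 12:+C
No rule fires across all 12 points.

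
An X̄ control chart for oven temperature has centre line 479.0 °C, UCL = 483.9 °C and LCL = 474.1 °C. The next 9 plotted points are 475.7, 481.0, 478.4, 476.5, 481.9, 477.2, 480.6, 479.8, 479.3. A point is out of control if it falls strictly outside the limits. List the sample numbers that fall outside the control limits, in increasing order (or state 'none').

All 9 points lie within [474.1, 483.9].

none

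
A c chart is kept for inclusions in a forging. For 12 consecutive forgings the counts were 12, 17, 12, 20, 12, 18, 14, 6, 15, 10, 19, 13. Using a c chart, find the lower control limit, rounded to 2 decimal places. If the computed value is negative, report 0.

c̄ = (12 + 17 + 12 + 20 + 12 + 18 + 14 + 6 + 15 + 10 + 19 + 13) / 12 = 168 / 12 = 14.0000
LCL = c̄ − 3√c̄ = 14.0000 − 3 × 3.7417 = 2.7750

2.78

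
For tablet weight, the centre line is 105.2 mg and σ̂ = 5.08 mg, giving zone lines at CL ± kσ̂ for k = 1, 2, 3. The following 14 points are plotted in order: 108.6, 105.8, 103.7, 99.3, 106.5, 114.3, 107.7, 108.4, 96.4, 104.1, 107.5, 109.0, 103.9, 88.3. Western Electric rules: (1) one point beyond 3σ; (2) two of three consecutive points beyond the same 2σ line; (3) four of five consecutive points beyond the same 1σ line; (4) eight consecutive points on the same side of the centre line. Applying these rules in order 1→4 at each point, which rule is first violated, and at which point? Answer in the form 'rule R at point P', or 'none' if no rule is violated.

rule 1 at point 14

Zone of each point (C = within 1σ̂, B = 1σ̂–2σ̂, A = 2σ̂–3σ̂, * = beyond 3σ̂; sign = side of CL): 1:+C, 2:+C, 3:-C, 4:-B, 5:+C, 6:+B, 7:+C, 8:+C, 9:-B, 10:-C, 11:+C, 12:+C, 13:-C, 14:-*
Rule 1 (one point beyond the 3σ limits) is satisfied at point 14.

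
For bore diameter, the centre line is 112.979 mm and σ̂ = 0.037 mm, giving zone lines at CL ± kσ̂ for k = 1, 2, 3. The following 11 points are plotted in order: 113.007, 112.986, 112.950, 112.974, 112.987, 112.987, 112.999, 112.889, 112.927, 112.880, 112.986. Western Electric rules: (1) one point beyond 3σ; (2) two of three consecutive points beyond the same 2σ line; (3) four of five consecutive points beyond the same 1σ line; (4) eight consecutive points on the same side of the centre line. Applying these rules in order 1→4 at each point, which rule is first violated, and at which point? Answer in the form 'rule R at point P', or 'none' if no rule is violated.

rule 2 at point 10

Zone of each point (C = within 1σ̂, B = 1σ̂–2σ̂, A = 2σ̂–3σ̂, * = beyond 3σ̂; sign = side of CL): 1:+C, 2:+C, 3:-C, 4:-C, 5:+C, 6:+C, 7:+C, 8:-A, 9:-B, 10:-A, 11:+C
Rule 2 (two of three consecutive points beyond the same 2σ limit) is satisfied at point 10.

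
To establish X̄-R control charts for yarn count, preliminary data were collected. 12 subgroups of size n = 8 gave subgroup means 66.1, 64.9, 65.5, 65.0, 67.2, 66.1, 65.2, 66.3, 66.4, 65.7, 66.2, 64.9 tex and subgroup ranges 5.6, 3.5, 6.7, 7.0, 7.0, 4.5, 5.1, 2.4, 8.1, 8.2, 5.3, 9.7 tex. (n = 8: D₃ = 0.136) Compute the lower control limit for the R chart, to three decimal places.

0.828

R̄ = (5.6 + 3.5 + 6.7 + 7.0 + 7.0 + 4.5 + 5.1 + 2.4 + 8.1 + 8.2 + 5.3 + 9.7) / 12 = 73.1000 / 12 = 6.0917
LCL_R = D₃·R̄ = 0.136 × 6.0917 = 0.8285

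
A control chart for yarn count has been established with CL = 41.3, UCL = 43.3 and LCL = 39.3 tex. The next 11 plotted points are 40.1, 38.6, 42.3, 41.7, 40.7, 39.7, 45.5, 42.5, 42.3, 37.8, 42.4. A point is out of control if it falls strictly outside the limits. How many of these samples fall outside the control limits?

Compare each point to [39.3, 43.3]: sample 2 = 38.6 < LCL; sample 7 = 45.5 > UCL; sample 10 = 37.8 < LCL.

3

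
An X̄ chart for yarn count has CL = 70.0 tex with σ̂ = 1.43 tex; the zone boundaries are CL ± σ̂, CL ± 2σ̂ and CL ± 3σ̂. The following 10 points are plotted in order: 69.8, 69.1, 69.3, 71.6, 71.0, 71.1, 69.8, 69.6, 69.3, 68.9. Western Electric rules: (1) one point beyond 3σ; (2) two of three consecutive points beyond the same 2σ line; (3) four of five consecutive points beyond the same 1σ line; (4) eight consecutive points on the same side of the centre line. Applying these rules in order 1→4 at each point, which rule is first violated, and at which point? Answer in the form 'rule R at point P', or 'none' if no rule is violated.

none

Zone of each point (C = within 1σ̂, B = 1σ̂–2σ̂, A = 2σ̂–3σ̂, * = beyond 3σ̂; sign = side of CL): 1:-C, 2:-C, 3:-C, 4:+B, 5:+C, 6:+C, 7:-C, 8:-C, 9:-C, 10:-C
No rule fires across all 10 points.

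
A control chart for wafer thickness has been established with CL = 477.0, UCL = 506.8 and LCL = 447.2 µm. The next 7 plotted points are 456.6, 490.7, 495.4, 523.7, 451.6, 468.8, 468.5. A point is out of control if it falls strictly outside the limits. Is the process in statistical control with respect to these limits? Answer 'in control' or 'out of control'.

Compare each point to [447.2, 506.8]: sample 4 = 523.7 > UCL.

out of control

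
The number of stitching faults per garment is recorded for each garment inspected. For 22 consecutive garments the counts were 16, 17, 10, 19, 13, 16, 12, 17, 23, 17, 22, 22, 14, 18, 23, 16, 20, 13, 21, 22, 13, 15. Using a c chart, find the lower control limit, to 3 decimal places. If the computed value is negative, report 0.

c̄ = (16 + 17 + 10 + 19 + 13 + 16 + 12 + 17 + 23 + 17 + 22 + 22 + 14 + 18 + 23 + 16 + 20 + 13 + 21 + 22 + 13 + 15) / 22 = 379 / 22 = 17.2273
LCL = c̄ − 3√c̄ = 17.2273 − 3 × 4.1506 = 4.7755

4.776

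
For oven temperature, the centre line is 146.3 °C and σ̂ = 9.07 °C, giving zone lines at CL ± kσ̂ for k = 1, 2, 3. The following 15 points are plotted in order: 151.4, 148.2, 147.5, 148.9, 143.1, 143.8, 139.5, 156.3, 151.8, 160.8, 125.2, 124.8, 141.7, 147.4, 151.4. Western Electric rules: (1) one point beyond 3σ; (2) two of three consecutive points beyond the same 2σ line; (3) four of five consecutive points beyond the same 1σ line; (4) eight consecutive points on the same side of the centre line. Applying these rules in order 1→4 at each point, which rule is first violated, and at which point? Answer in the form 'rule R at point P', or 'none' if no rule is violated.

Zone of each point (C = within 1σ̂, B = 1σ̂–2σ̂, A = 2σ̂–3σ̂, * = beyond 3σ̂; sign = side of CL): 1:+C, 2:+C, 3:+C, 4:+C, 5:-C, 6:-C, 7:-C, 8:+B, 9:+C, 10:+B, 11:-A, 12:-A, 13:-C, 14:+C, 15:+C
Rule 2 (two of three consecutive points beyond the same 2σ limit) is satisfied at point 12.

rule 2 at point 12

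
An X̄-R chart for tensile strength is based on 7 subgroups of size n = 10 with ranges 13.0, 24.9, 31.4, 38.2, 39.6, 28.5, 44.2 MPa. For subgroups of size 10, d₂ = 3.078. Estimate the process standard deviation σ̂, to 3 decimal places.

R̄ = (13.0 + 24.9 + 31.4 + 38.2 + 39.6 + 28.5 + 44.2) / 7 = 31.4000
σ̂ = R̄ / d₂ = 31.4000 / 3.078 = 10.2014

10.201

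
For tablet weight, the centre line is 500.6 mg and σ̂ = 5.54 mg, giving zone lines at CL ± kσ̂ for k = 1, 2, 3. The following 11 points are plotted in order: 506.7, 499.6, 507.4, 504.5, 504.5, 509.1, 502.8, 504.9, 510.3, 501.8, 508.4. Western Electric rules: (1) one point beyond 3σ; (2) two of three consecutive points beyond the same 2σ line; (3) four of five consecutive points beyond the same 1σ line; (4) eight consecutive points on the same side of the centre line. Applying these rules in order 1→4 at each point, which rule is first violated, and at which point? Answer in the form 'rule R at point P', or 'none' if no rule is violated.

rule 4 at point 10

Zone of each point (C = within 1σ̂, B = 1σ̂–2σ̂, A = 2σ̂–3σ̂, * = beyond 3σ̂; sign = side of CL): 1:+B, 2:-C, 3:+B, 4:+C, 5:+C, 6:+B, 7:+C, 8:+C, 9:+B, 10:+C, 11:+B
Rule 4 (eight consecutive points on the same side of the centre line) is satisfied at point 10.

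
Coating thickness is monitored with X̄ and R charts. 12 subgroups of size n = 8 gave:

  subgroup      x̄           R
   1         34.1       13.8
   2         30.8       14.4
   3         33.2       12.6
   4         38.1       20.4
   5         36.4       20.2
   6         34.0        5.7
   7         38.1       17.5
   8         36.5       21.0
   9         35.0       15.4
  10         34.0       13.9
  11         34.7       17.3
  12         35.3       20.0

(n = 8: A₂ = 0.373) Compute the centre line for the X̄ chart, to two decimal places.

35.02

X̄̄ = (34.1 + 30.8 + 33.2 + 38.1 + 36.4 + 34.0 + 38.1 + 36.5 + 35.0 + 34.0 + 34.7 + 35.3) / 12 = 420.2000 / 12 = 35.0167
CL = X̄̄ = 35.0167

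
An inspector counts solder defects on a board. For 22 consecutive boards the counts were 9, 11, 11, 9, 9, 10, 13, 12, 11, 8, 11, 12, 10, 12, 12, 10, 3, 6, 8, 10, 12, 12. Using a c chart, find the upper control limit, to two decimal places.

c̄ = (9 + 11 + 11 + 9 + 9 + 10 + 13 + 12 + 11 + 8 + 11 + 12 + 10 + 12 + 12 + 10 + 3 + 6 + 8 + 10 + 12 + 12) / 22 = 221 / 22 = 10.0455
UCL = c̄ + 3√c̄ = 10.0455 + 3 × √10.0455 = 10.0455 + 3 × 3.1695 = 19.5538

19.55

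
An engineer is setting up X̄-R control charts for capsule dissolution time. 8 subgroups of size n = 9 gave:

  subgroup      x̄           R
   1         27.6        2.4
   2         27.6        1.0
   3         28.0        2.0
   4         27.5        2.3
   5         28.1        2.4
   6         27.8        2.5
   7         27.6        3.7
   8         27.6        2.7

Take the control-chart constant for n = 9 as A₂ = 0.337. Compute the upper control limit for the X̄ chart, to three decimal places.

28.525

X̄̄ = (27.6 + 27.6 + 28.0 + 27.5 + 28.1 + 27.8 + 27.6 + 27.6) / 8 = 221.8000 / 8 = 27.7250
R̄ = (2.4 + 1.0 + 2.0 + 2.3 + 2.4 + 2.5 + 3.7 + 2.7) / 8 = 19.0000 / 8 = 2.3750
UCL = X̄̄ + A₂·R̄ = 27.7250 + 0.337 × 2.3750 = 28.5254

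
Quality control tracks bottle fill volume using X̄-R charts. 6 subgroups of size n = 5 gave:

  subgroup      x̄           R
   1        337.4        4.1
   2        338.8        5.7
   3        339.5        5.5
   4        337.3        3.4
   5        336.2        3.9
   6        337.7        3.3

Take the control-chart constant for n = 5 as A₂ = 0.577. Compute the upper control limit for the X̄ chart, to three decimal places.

340.307

X̄̄ = (337.4 + 338.8 + 339.5 + 337.3 + 336.2 + 337.7) / 6 = 2026.9000 / 6 = 337.8167
R̄ = (4.1 + 5.7 + 5.5 + 3.4 + 3.9 + 3.3) / 6 = 25.9000 / 6 = 4.3167
UCL = X̄̄ + A₂·R̄ = 337.8167 + 0.577 × 4.3167 = 340.3074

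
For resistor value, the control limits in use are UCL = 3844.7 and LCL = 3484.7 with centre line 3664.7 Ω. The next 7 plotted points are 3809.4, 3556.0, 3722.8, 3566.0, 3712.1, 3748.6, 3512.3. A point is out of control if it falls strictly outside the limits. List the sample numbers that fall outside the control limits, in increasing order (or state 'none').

All 7 points lie within [3484.7, 3844.7].

none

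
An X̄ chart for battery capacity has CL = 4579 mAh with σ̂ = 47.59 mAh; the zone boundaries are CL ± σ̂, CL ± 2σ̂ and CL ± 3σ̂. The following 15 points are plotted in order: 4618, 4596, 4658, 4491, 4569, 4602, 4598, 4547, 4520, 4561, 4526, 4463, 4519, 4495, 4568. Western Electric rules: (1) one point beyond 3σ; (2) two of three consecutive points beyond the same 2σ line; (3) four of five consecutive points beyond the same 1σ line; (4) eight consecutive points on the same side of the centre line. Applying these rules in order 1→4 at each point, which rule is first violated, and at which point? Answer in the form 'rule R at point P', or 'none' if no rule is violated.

rule 3 at point 13

Zone of each point (C = within 1σ̂, B = 1σ̂–2σ̂, A = 2σ̂–3σ̂, * = beyond 3σ̂; sign = side of CL): 1:+C, 2:+C, 3:+B, 4:-B, 5:-C, 6:+C, 7:+C, 8:-C, 9:-B, 10:-C, 11:-B, 12:-A, 13:-B, 14:-B, 15:-C
Rule 3 (four of five consecutive points beyond the same 1σ limit) is satisfied at point 13.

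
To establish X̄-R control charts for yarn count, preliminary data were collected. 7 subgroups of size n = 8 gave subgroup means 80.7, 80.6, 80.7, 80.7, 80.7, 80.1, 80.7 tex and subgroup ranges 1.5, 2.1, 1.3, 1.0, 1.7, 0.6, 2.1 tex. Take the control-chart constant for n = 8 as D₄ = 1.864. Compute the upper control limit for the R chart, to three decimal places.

R̄ = (1.5 + 2.1 + 1.3 + 1.0 + 1.7 + 0.6 + 2.1) / 7 = 10.3000 / 7 = 1.4714
UCL_R = D₄·R̄ = 1.864 × 1.4714 = 2.7427

2.743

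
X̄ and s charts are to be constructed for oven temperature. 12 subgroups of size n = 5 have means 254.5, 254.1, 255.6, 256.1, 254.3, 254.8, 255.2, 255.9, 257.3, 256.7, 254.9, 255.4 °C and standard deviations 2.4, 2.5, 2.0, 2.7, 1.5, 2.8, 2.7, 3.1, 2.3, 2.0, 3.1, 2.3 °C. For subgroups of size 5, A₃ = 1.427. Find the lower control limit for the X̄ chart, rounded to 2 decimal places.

X̄̄ = (254.5 + 254.1 + 255.6 + 256.1 + 254.3 + 254.8 + 255.2 + 255.9 + 257.3 + 256.7 + 254.9 + 255.4) / 12 = 255.4000
s̄ = (2.4 + 2.5 + 2.0 + 2.7 + 1.5 + 2.8 + 2.7 + 3.1 + 2.3 + 2.0 + 3.1 + 2.3) / 12 = 2.4500
LCL = X̄̄ − A₃·s̄ = 255.4000 − 1.427 × 2.4500 = 251.9039

251.90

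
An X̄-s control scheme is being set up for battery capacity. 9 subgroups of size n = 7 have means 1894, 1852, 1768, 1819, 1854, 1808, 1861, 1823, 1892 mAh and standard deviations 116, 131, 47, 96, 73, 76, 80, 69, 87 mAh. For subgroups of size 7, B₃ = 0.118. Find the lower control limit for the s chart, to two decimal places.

10.16

s̄ = (116 + 131 + 47 + 96 + 73 + 76 + 80 + 69 + 87) / 9 = 86.1111
LCL_s = B₃·s̄ = 0.118 × 86.1111 = 10.1611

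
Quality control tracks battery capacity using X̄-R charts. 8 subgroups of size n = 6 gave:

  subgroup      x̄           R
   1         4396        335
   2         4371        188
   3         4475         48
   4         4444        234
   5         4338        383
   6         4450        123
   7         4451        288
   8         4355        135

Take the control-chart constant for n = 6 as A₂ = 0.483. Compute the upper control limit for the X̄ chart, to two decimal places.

4514.69

X̄̄ = (4396 + 4371 + 4475 + 4444 + 4338 + 4450 + 4451 + 4355) / 8 = 35280.0000 / 8 = 4410.0000
R̄ = (335 + 188 + 48 + 234 + 383 + 123 + 288 + 135) / 8 = 1734.0000 / 8 = 216.7500
UCL = X̄̄ + A₂·R̄ = 4410.0000 + 0.483 × 216.7500 = 4514.6902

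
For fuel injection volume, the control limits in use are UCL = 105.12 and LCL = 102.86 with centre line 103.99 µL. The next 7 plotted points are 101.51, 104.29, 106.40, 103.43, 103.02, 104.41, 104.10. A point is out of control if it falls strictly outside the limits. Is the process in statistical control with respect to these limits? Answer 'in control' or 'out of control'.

out of control

Compare each point to [102.86, 105.12]: sample 1 = 101.51 < LCL; sample 3 = 106.40 > UCL.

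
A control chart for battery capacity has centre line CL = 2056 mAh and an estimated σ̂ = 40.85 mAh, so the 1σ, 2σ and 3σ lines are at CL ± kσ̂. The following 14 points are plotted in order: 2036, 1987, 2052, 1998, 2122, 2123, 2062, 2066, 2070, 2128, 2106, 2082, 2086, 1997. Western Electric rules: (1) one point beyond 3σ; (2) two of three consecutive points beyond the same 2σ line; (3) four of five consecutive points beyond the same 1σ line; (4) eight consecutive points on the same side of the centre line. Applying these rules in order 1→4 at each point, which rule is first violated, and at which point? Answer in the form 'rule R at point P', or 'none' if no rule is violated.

rule 4 at point 12

Zone of each point (C = within 1σ̂, B = 1σ̂–2σ̂, A = 2σ̂–3σ̂, * = beyond 3σ̂; sign = side of CL): 1:-C, 2:-B, 3:-C, 4:-B, 5:+B, 6:+B, 7:+C, 8:+C, 9:+C, 10:+B, 11:+B, 12:+C, 13:+C, 14:-B
Rule 4 (eight consecutive points on the same side of the centre line) is satisfied at point 12.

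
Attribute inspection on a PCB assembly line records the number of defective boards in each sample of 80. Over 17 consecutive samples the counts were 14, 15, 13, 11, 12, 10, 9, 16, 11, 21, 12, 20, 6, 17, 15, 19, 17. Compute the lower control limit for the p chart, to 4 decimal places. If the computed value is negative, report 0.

0.0476

p̄ = Σdᵢ / (k·n) = 238 / (17 × 80) = 0.17500
LCL = p̄ − 3·√(p̄(1−p̄)/n) = 0.17500 − 3 × 0.04248 = 0.04756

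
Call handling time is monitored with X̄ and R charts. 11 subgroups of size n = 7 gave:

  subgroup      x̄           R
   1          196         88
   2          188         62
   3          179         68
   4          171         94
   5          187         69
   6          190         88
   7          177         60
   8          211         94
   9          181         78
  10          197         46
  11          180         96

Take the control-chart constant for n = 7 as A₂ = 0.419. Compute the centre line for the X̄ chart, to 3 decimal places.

187.000

X̄̄ = (196 + 188 + 179 + 171 + 187 + 190 + 177 + 211 + 181 + 197 + 180) / 11 = 2057.0000 / 11 = 187.0000
CL = X̄̄ = 187.0000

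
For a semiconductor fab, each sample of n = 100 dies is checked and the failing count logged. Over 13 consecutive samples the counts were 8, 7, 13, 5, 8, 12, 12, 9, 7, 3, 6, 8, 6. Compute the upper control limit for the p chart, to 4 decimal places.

p̄ = Σdᵢ / (k·n) = 104 / (13 × 100) = 0.08000
UCL = p̄ + 3·√(p̄(1−p̄)/n) = 0.08000 + 3 × √(0.08000×0.92000/100) = 0.08000 + 3 × 0.02713 = 0.16139

0.1614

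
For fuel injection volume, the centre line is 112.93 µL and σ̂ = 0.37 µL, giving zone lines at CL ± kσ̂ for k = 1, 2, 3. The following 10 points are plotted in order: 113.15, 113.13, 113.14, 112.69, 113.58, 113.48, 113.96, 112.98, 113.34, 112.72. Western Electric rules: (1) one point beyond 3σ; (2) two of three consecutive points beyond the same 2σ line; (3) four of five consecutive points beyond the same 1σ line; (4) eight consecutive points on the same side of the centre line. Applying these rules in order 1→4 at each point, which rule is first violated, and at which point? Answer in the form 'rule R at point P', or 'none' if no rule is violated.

rule 3 at point 9

Zone of each point (C = within 1σ̂, B = 1σ̂–2σ̂, A = 2σ̂–3σ̂, * = beyond 3σ̂; sign = side of CL): 1:+C, 2:+C, 3:+C, 4:-C, 5:+B, 6:+B, 7:+A, 8:+C, 9:+B, 10:-C
Rule 3 (four of five consecutive points beyond the same 1σ limit) is satisfied at point 9.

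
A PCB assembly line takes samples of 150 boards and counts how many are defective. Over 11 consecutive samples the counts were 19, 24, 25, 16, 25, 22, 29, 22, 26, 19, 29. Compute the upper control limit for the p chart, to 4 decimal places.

p̄ = Σdᵢ / (k·n) = 256 / (11 × 150) = 0.15515
UCL = p̄ + 3·√(p̄(1−p̄)/n) = 0.15515 + 3 × √(0.15515×0.84485/150) = 0.15515 + 3 × 0.02956 = 0.24384

0.2438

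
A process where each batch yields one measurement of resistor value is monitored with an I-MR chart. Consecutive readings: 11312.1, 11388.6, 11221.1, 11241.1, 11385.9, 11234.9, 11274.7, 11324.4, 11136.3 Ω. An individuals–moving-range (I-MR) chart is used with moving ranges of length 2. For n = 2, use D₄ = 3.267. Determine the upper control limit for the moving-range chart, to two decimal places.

Moving ranges: 76.5, 167.5, 20.0, 144.8, 151.0, 39.8, 49.7, 188.1; M̄R̄ = 837.4000 / 8 = 104.6750
UCL_MR = D₄·M̄R̄ = 3.267 × 104.6750 = 341.9732

341.97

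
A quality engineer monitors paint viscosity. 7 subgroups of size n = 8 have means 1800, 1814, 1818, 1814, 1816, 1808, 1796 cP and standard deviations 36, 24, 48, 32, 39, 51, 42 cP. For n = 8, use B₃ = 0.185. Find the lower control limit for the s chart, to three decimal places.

7.189

s̄ = (36 + 24 + 48 + 32 + 39 + 51 + 42) / 7 = 38.8571
LCL_s = B₃·s̄ = 0.185 × 38.8571 = 7.1886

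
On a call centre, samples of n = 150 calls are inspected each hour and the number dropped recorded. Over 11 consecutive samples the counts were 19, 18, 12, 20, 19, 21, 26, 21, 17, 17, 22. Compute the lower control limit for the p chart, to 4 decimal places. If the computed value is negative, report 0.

0.0465

p̄ = Σdᵢ / (k·n) = 212 / (11 × 150) = 0.12848
LCL = p̄ − 3·√(p̄(1−p̄)/n) = 0.12848 − 3 × 0.02732 = 0.04652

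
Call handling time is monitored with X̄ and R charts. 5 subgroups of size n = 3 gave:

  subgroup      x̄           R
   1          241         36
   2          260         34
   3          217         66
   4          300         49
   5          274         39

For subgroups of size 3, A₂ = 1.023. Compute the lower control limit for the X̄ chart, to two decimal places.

212.57

X̄̄ = (241 + 260 + 217 + 300 + 274) / 5 = 1292.0000 / 5 = 258.4000
R̄ = (36 + 34 + 66 + 49 + 39) / 5 = 224.0000 / 5 = 44.8000
LCL = X̄̄ − A₂·R̄ = 258.4000 − 1.023 × 44.8000 = 212.5696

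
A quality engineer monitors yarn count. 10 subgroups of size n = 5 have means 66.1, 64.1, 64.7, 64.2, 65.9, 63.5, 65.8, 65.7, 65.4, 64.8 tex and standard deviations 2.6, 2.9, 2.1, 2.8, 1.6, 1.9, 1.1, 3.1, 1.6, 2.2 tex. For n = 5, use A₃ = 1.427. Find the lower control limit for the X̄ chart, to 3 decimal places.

61.895

X̄̄ = (66.1 + 64.1 + 64.7 + 64.2 + 65.9 + 63.5 + 65.8 + 65.7 + 65.4 + 64.8) / 10 = 65.0200
s̄ = (2.6 + 2.9 + 2.1 + 2.8 + 1.6 + 1.9 + 1.1 + 3.1 + 1.6 + 2.2) / 10 = 2.1900
LCL = X̄̄ − A₃·s̄ = 65.0200 − 1.427 × 2.1900 = 61.8949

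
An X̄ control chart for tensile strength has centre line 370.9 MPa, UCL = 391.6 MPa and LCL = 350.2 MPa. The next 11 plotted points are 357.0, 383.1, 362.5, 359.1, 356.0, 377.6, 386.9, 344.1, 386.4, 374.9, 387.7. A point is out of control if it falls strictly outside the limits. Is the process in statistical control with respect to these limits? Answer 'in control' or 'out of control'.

Compare each point to [350.2, 391.6]: sample 8 = 344.1 < LCL.

out of control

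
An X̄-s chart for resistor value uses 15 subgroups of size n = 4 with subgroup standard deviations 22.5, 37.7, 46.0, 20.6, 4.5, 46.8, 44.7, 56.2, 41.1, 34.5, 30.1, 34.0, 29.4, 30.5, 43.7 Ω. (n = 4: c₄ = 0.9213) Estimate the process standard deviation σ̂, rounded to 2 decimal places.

37.79

s̄ = (22.5 + 37.7 + 46.0 + 20.6 + 4.5 + 46.8 + 44.7 + 56.2 + 41.1 + 34.5 + 30.1 + 34.0 + 29.4 + 30.5 + 43.7) / 15 = 34.8200
σ̂ = s̄ / c₄ = 34.8200 / 0.9213 = 37.7944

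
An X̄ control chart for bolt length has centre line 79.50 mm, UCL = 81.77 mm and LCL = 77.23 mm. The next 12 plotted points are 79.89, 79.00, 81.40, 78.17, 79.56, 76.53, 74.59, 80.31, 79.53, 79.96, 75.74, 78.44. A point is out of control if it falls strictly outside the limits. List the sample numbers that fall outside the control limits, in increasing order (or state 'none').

6, 7, 11

Compare each point to [77.23, 81.77]: sample 6 = 76.53 < LCL; sample 7 = 74.59 < LCL; sample 11 = 75.74 < LCL.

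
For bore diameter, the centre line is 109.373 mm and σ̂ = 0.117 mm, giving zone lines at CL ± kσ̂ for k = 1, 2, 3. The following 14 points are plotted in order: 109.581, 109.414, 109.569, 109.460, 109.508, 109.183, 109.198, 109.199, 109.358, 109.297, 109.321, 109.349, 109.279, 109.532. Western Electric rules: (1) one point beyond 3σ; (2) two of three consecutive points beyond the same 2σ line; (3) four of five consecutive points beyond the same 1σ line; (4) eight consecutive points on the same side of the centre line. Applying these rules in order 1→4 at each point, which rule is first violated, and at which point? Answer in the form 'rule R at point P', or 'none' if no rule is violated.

rule 4 at point 13

Zone of each point (C = within 1σ̂, B = 1σ̂–2σ̂, A = 2σ̂–3σ̂, * = beyond 3σ̂; sign = side of CL): 1:+B, 2:+C, 3:+B, 4:+C, 5:+B, 6:-B, 7:-B, 8:-B, 9:-C, 10:-C, 11:-C, 12:-C, 13:-C, 14:+B
Rule 4 (eight consecutive points on the same side of the centre line) is satisfied at point 13.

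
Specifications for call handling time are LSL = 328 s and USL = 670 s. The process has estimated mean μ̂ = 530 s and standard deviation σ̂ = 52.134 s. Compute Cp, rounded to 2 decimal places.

Cp = (USL − LSL) / (6σ̂) = (670 − 328) / (6 × 52.134) = 342.0000 / 312.8040 = 1.0933

1.09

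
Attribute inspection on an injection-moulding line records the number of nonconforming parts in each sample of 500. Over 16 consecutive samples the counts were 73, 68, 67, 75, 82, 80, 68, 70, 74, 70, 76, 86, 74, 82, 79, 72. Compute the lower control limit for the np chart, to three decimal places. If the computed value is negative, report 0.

50.830

p̄ = Σdᵢ / (k·n) = 1196 / (16 × 500) = 0.14950
LCL = np̄ − 3·√(np̄(1−p̄)) = 74.7500 − 3 × 7.9734 = 50.8298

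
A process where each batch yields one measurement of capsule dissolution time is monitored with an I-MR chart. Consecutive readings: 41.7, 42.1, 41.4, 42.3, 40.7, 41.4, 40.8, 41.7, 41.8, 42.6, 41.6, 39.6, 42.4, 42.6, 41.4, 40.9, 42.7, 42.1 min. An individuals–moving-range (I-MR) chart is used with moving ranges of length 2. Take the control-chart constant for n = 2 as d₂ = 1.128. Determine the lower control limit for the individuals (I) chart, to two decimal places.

X̄ = (41.7 + 42.1 + 41.4 + 42.3 + 40.7 + 41.4 + 40.8 + 41.7 + 41.8 + 42.6 + 41.6 + 39.6 + 42.4 + 42.6 + 41.4 + 40.9 + 42.7 + 42.1) / 18 = 41.6556
Moving ranges: 0.4, 0.7, 0.9, 1.6, 0.7, 0.6, 0.9, 0.1, 0.8, 1.0, 2.0, 2.8, 0.2, 1.2, 0.5, 1.8, 0.6; M̄R̄ = 16.8000 / 17 = 0.9882
LCL = X̄ − 3·M̄R̄/d₂ = 41.6556 − 3 × 0.9882 / 1.128 = 39.0273

39.03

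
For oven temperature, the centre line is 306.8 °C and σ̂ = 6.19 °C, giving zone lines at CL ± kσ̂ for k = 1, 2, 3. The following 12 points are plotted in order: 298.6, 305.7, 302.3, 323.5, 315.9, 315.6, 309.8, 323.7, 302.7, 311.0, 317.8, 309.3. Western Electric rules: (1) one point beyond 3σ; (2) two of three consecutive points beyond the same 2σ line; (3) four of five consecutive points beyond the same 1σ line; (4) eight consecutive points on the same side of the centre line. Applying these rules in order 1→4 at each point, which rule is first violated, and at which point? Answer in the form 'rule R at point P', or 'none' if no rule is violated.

Zone of each point (C = within 1σ̂, B = 1σ̂–2σ̂, A = 2σ̂–3σ̂, * = beyond 3σ̂; sign = side of CL): 1:-B, 2:-C, 3:-C, 4:+A, 5:+B, 6:+B, 7:+C, 8:+A, 9:-C, 10:+C, 11:+B, 12:+C
Rule 3 (four of five consecutive points beyond the same 1σ limit) is satisfied at point 8.

rule 3 at point 8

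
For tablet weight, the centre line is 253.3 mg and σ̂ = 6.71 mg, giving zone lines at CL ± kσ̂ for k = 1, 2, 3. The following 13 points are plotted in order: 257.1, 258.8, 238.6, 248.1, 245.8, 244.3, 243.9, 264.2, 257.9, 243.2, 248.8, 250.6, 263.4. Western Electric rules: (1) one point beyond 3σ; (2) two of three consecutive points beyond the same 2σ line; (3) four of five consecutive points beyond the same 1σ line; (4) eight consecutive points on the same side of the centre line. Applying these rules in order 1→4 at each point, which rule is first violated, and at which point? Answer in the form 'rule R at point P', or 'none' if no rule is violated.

rule 3 at point 7

Zone of each point (C = within 1σ̂, B = 1σ̂–2σ̂, A = 2σ̂–3σ̂, * = beyond 3σ̂; sign = side of CL): 1:+C, 2:+C, 3:-A, 4:-C, 5:-B, 6:-B, 7:-B, 8:+B, 9:+C, 10:-B, 11:-C, 12:-C, 13:+B
Rule 3 (four of five consecutive points beyond the same 1σ limit) is satisfied at point 7.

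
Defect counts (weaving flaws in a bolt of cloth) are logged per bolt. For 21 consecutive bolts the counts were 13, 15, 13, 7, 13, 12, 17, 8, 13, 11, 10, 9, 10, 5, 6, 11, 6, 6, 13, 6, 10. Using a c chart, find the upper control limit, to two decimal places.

19.77

c̄ = (13 + 15 + 13 + 7 + 13 + 12 + 17 + 8 + 13 + 11 + 10 + 9 + 10 + 5 + 6 + 11 + 6 + 6 + 13 + 6 + 10) / 21 = 214 / 21 = 10.1905
UCL = c̄ + 3√c̄ = 10.1905 + 3 × √10.1905 = 10.1905 + 3 × 3.1923 = 19.7672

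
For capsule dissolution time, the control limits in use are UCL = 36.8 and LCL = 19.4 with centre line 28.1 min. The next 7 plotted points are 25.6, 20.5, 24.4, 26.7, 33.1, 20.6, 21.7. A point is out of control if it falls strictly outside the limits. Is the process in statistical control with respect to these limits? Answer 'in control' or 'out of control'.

in control

All 7 points lie within [19.4, 36.8].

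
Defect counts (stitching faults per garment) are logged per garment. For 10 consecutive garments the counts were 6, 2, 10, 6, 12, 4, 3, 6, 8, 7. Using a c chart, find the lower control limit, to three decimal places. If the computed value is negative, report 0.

0.000

c̄ = (6 + 2 + 10 + 6 + 12 + 4 + 3 + 6 + 8 + 7) / 10 = 64 / 10 = 6.4000
LCL = c̄ − 3√c̄ = 6.4000 − 3 × 2.5298 = -1.1895 → 0 (cannot be negative)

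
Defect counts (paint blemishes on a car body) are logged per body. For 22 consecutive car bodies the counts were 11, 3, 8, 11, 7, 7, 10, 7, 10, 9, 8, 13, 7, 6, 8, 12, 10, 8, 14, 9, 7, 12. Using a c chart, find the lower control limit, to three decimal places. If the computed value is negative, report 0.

0.000

c̄ = (11 + 3 + 8 + 11 + 7 + 7 + 10 + 7 + 10 + 9 + 8 + 13 + 7 + 6 + 8 + 12 + 10 + 8 + 14 + 9 + 7 + 12) / 22 = 197 / 22 = 8.9545
LCL = c̄ − 3√c̄ = 8.9545 − 3 × 2.9924 = -0.0227 → 0 (cannot be negative)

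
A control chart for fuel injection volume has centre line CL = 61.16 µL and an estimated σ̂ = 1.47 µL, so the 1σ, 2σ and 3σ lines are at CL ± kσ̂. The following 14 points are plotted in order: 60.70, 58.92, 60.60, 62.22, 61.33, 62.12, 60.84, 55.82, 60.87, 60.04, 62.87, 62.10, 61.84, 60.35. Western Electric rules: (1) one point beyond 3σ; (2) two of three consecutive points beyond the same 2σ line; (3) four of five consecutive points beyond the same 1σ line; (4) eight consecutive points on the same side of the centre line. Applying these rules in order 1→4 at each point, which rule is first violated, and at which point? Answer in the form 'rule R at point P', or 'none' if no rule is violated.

rule 1 at point 8

Zone of each point (C = within 1σ̂, B = 1σ̂–2σ̂, A = 2σ̂–3σ̂, * = beyond 3σ̂; sign = side of CL): 1:-C, 2:-B, 3:-C, 4:+C, 5:+C, 6:+C, 7:-C, 8:-*, 9:-C, 10:-C, 11:+B, 12:+C, 13:+C, 14:-C
Rule 1 (one point beyond the 3σ limits) is satisfied at point 8.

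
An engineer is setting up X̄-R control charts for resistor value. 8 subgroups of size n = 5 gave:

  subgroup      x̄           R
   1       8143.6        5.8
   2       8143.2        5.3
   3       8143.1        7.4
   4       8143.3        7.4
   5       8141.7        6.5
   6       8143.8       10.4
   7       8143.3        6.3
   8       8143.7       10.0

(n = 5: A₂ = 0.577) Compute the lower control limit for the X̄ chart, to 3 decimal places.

8138.950

X̄̄ = (8143.6 + 8143.2 + 8143.1 + 8143.3 + 8141.7 + 8143.8 + 8143.3 + 8143.7) / 8 = 65145.7000 / 8 = 8143.2125
R̄ = (5.8 + 5.3 + 7.4 + 7.4 + 6.5 + 10.4 + 6.3 + 10.0) / 8 = 59.1000 / 8 = 7.3875
LCL = X̄̄ − A₂·R̄ = 8143.2125 − 0.577 × 7.3875 = 8138.9499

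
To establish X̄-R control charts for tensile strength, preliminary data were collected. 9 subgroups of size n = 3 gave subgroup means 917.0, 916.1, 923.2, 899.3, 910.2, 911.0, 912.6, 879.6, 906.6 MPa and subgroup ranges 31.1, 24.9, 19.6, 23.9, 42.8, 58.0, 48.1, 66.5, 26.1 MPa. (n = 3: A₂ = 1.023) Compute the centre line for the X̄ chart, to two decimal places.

X̄̄ = (917.0 + 916.1 + 923.2 + 899.3 + 910.2 + 911.0 + 912.6 + 879.6 + 906.6) / 9 = 8175.6000 / 9 = 908.4000
CL = X̄̄ = 908.4000

908.40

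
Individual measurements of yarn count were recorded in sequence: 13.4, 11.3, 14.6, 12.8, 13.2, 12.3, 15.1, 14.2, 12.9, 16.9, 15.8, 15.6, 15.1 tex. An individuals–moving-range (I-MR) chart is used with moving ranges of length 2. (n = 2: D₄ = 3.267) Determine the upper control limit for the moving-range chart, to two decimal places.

Moving ranges: 2.1, 3.3, 1.8, 0.4, 0.9, 2.8, 0.9, 1.3, 4.0, 1.1, 0.2, 0.5; M̄R̄ = 19.3000 / 12 = 1.6083
UCL_MR = D₄·M̄R̄ = 3.267 × 1.6083 = 5.2544

5.25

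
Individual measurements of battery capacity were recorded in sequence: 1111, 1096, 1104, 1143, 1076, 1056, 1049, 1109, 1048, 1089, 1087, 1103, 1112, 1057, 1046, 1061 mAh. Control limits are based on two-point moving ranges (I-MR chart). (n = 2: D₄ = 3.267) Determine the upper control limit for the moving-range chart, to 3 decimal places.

Moving ranges: 15, 8, 39, 67, 20, 7, 60, 61, 41, 2, 16, 9, 55, 11, 15; M̄R̄ = 426.0000 / 15 = 28.4000
UCL_MR = D₄·M̄R̄ = 3.267 × 28.4000 = 92.7828

92.783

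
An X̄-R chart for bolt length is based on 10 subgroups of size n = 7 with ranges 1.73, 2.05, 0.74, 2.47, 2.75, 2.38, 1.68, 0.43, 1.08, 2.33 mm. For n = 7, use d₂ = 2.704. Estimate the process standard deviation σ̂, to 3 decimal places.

R̄ = (1.73 + 2.05 + 0.74 + 2.47 + 2.75 + 2.38 + 1.68 + 0.43 + 1.08 + 2.33) / 10 = 1.7640
σ̂ = R̄ / d₂ = 1.7640 / 2.704 = 0.6524

0.652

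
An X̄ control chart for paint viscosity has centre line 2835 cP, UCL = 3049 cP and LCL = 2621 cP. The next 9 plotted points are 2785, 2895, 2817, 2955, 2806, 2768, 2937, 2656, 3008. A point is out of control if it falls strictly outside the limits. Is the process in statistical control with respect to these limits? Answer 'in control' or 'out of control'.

All 9 points lie within [2621, 3049].

in control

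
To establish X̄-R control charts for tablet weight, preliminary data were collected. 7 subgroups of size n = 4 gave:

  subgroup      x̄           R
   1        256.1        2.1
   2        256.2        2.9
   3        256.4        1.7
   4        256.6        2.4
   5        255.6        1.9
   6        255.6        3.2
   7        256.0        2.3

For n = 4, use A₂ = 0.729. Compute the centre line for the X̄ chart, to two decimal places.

X̄̄ = (256.1 + 256.2 + 256.4 + 256.6 + 255.6 + 255.6 + 256.0) / 7 = 1792.5000 / 7 = 256.0714
CL = X̄̄ = 256.0714

256.07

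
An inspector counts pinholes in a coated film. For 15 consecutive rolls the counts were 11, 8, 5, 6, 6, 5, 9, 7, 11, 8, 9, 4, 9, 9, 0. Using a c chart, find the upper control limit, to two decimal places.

15.15

c̄ = (11 + 8 + 5 + 6 + 6 + 5 + 9 + 7 + 11 + 8 + 9 + 4 + 9 + 9 + 0) / 15 = 107 / 15 = 7.1333
UCL = c̄ + 3√c̄ = 7.1333 + 3 × √7.1333 = 7.1333 + 3 × 2.6708 = 15.1458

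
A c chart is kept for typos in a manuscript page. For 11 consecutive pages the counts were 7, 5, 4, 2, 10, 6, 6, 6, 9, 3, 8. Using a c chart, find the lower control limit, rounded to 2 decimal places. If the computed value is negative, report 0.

c̄ = (7 + 5 + 4 + 2 + 10 + 6 + 6 + 6 + 9 + 3 + 8) / 11 = 66 / 11 = 6.0000
LCL = c̄ − 3√c̄ = 6.0000 − 3 × 2.4495 = -1.3485 → 0 (cannot be negative)

0.00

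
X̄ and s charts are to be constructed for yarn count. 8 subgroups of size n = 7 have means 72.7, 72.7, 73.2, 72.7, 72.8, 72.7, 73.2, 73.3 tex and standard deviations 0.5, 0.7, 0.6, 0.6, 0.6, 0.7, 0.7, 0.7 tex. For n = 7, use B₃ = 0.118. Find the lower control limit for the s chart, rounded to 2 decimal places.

0.08

s̄ = (0.5 + 0.7 + 0.6 + 0.6 + 0.6 + 0.7 + 0.7 + 0.7) / 8 = 0.6375
LCL_s = B₃·s̄ = 0.118 × 0.6375 = 0.0752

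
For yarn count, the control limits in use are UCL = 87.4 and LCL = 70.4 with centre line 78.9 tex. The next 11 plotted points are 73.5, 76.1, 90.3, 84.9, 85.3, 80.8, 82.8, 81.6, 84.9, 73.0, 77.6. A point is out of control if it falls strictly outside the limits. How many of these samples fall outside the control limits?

Compare each point to [70.4, 87.4]: sample 3 = 90.3 > UCL.

1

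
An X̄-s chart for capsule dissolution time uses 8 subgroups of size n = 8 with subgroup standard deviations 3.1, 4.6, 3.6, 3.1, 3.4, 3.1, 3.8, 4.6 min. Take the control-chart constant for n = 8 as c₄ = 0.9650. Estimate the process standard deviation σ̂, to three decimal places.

3.795

s̄ = (3.1 + 4.6 + 3.6 + 3.1 + 3.4 + 3.1 + 3.8 + 4.6) / 8 = 3.6625
σ̂ = s̄ / c₄ = 3.6625 / 0.9650 = 3.7953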